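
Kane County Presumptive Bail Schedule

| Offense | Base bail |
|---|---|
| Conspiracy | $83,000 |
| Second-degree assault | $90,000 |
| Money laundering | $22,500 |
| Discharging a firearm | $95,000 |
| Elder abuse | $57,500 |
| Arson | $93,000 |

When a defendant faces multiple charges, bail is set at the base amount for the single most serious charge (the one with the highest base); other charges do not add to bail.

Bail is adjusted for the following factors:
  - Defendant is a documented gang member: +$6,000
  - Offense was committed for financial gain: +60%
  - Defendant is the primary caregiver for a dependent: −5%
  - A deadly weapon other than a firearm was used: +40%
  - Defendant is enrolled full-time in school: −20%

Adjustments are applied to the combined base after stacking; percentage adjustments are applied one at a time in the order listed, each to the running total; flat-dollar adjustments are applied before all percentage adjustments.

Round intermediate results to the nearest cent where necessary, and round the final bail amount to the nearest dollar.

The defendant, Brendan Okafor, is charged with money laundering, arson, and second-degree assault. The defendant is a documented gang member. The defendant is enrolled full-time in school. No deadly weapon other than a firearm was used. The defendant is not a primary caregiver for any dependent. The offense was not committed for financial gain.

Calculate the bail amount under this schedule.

$79,200

Base amounts from the schedule: money laundering $22,500; arson $93,000; second-degree assault $90,000.
Stacking rule: use the highest base only. Highest is arson at $93,000. Combined base = $93,000.
Defendant is a documented gang member (+$6,000 flat): $93,000 + $6,000 = $99,000.
Defendant is enrolled full-time in school (−20%): $99,000 × 0.8 = $79,200.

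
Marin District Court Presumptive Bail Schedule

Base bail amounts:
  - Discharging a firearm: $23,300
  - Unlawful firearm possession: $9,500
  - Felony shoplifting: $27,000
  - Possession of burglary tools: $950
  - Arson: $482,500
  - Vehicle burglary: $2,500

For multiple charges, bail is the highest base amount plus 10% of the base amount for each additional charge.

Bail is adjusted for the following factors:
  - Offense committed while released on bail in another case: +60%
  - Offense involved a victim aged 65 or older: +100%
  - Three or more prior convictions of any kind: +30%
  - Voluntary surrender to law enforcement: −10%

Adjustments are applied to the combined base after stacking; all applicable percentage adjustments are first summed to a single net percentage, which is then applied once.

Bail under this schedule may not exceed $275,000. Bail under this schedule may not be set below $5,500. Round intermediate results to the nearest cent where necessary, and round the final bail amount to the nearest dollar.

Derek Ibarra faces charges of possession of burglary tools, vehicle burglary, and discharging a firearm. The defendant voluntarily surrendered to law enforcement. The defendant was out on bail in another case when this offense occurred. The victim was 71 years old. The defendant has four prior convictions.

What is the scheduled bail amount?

Base amounts from the schedule: possession of burglary tools $950; vehicle burglary $2,500; discharging a firearm $23,300.
Stacking rule: highest base plus 10% of each additional charge. Highest is discharging a firearm at $23,300. Additional: $950 × 10% = $95; $2,500 × 10% = $250. Combined base = $23,300 + $345 = $23,645.
Net percentage adjustment: +60% +100% +30% −10% = +180%. $23,645 × 2.8 = $66,206.
$66,206 is within the $275,000 maximum.
$66,206 is at or above the $5,500 minimum.

$66,206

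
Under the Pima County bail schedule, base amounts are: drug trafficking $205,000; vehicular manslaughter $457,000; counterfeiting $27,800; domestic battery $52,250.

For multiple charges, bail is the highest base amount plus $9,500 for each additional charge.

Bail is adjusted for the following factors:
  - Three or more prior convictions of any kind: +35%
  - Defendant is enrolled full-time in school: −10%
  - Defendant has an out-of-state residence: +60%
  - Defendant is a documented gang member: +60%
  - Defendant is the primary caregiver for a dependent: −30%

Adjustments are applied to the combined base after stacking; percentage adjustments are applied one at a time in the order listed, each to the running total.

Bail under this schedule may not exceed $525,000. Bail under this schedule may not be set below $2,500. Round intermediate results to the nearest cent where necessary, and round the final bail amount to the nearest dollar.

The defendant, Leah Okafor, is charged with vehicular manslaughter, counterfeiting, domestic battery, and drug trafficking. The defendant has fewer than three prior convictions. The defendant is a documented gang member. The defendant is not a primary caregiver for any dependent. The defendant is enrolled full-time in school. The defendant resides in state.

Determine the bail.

Base amounts from the schedule: vehicular manslaughter $457,000; counterfeiting $27,800; domestic battery $52,250; drug trafficking $205,000.
Stacking rule: highest base plus $9,500 per additional charge. Highest is vehicular manslaughter at $457,000; 3 additional charges → +$28,500. Combined base = $485,500.
Defendant is enrolled full-time in school (−10%): $485,500 × 0.9 = $436,950.
Defendant is a documented gang member (+60%): $436,950 × 1.6 = $699,120.
Result $699,120 exceeds the maximum of $525,000; bail is capped at $525,000.
$525,000 is at or above the $2,500 minimum.

$525,000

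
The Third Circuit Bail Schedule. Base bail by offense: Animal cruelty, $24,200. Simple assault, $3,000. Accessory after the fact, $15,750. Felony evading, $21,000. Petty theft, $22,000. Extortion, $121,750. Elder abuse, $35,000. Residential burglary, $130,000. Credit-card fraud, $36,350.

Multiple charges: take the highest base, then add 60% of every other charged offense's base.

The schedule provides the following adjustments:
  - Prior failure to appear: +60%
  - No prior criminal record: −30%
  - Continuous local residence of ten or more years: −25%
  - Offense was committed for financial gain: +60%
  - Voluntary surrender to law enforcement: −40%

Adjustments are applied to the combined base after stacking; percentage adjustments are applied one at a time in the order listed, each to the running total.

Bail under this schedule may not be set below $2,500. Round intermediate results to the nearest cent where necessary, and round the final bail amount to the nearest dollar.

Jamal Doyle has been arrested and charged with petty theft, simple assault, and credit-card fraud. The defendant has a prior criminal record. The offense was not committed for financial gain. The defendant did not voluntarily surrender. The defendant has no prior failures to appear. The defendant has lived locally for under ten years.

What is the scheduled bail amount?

Base amounts from the schedule: petty theft $22,000; simple assault $3,000; credit-card fraud $36,350.
Stacking rule: highest base plus 60% of each additional charge. Highest is credit-card fraud at $36,350. Additional: $22,000 × 60% = $13,200; $3,000 × 60% = $1,800. Combined base = $36,350 + $15,000 = $51,350.
No adjustment factors apply to this defendant.
$51,350 is at or above the $2,500 minimum.

$51,350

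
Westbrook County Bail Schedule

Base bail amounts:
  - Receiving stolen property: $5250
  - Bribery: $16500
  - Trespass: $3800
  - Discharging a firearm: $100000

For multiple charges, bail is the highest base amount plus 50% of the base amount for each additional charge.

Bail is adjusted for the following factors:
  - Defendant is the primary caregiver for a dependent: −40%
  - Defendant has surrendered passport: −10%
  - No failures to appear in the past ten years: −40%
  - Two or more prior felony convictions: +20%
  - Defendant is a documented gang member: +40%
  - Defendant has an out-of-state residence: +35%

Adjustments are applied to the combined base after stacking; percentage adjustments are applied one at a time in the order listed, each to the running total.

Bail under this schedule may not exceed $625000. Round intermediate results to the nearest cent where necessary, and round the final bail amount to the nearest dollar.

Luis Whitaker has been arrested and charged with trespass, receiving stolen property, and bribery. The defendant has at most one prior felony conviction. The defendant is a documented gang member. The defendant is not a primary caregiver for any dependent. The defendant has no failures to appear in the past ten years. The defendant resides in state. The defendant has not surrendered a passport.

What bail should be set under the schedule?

$17661

Base amounts from the schedule: trespass $3800; receiving stolen property $5250; bribery $16500.
Stacking rule: highest base plus 50% of each additional charge. Highest is bribery at $16500. Additional: $3800 × 50% = $1900; $5250 × 50% = $2625. Combined base = $16500 + $4525 = $21025.
No failures to appear in the past ten years (−40%): $21025 × 0.6 = $12615.
Defendant is a documented gang member (+40%): $12615 × 1.4 = $17661.
$17661 is within the $625000 maximum.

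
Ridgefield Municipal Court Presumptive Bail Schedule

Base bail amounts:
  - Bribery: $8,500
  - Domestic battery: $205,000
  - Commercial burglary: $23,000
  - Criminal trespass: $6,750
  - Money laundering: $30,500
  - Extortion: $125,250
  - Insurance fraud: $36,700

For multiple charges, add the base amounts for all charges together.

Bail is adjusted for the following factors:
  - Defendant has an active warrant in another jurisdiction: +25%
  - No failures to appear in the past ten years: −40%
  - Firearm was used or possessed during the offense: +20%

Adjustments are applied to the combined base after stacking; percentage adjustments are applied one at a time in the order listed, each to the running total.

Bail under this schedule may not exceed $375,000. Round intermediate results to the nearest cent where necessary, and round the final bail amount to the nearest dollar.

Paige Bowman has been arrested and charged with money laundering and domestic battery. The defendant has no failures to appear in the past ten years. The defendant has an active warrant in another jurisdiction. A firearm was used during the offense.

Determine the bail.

$211,950

Base amounts from the schedule: money laundering $30,500; domestic battery $205,000.
Stacking rule: sum of all bases. $30,500 + $205,000 = $235,500.
Defendant has an active warrant in another jurisdiction (+25%): $235,500 × 1.25 = $294,375.
No failures to appear in the past ten years (−40%): $294,375 × 0.6 = $176,625.
Firearm was used or possessed during the offense (+20%): $176,625 × 1.2 = $211,950.
$211,950 is within the $375,000 maximum.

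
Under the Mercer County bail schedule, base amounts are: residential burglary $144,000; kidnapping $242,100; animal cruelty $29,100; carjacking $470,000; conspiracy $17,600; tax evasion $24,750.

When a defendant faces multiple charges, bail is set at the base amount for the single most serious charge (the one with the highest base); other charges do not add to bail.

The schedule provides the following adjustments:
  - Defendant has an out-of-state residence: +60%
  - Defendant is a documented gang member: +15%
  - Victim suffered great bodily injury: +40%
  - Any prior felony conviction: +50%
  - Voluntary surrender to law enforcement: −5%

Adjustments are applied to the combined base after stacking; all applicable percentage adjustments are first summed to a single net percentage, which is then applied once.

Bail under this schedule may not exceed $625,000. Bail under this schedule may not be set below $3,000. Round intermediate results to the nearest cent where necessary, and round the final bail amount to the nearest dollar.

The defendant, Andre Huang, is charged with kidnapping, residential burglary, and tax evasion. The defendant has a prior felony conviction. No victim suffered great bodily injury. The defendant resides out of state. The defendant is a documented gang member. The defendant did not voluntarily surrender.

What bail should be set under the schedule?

$544,725

Base amounts from the schedule: kidnapping $242,100; residential burglary $144,000; tax evasion $24,750.
Stacking rule: use the highest base only. Highest is kidnapping at $242,100. Combined base = $242,100.
Net percentage adjustment: +60% +15% +50% = +125%. $242,100 × 2.25 = $544,725.
$544,725 is within the $625,000 maximum.
$544,725 is at or above the $3,000 minimum.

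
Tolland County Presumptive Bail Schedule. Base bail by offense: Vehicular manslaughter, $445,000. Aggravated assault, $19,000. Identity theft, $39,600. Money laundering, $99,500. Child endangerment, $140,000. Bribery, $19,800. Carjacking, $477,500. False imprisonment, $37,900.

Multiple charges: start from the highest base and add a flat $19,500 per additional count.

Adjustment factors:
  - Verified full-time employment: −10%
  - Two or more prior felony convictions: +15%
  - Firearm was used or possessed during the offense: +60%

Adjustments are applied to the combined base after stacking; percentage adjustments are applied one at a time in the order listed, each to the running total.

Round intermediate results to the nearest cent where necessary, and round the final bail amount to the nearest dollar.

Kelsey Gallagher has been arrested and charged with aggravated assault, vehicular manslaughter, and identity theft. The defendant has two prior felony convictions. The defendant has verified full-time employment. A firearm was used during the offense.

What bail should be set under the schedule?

$801,504

Base amounts from the schedule: aggravated assault $19,000; vehicular manslaughter $445,000; identity theft $39,600.
Stacking rule: highest base plus $19,500 per additional charge. Highest is vehicular manslaughter at $445,000; 2 additional charges → +$39,000. Combined base = $484,000.
Verified full-time employment (−10%): $484,000 × 0.9 = $435,600.
Two or more prior felony convictions (+15%): $435,600 × 1.15 = $500,940.
Firearm was used or possessed during the offense (+60%): $500,940 × 1.6 = $801,504.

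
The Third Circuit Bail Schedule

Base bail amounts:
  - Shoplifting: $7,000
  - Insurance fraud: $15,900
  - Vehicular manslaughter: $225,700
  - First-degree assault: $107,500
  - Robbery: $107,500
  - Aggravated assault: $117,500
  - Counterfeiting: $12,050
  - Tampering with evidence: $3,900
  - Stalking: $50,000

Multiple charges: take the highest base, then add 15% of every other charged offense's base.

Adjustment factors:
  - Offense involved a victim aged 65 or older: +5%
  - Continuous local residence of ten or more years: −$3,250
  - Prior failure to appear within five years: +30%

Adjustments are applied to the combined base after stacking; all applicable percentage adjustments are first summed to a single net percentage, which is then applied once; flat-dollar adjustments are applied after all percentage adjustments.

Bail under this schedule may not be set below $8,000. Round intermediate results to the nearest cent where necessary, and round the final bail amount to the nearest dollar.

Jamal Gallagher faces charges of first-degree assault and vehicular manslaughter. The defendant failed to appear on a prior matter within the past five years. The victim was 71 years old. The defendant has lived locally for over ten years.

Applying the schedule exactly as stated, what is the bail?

Base amounts from the schedule: first-degree assault $107,500; vehicular manslaughter $225,700.
Stacking rule: highest base plus 15% of each additional charge. Highest is vehicular manslaughter at $225,700. Additional: $107,500 × 15% = $16,125. Combined base = $225,700 + $16,125 = $241,825.
Net percentage adjustment: +5% +30% = +35%. $241,825 × 1.35 = $326,463.75.
Continuous local residence of ten or more years (−$3,250 flat): $326,463.75 − $3,250 = $323,213.75.
$323,213.75 is at or above the $8,000 minimum.
Rounded to the nearest dollar: $323,214.

$323,214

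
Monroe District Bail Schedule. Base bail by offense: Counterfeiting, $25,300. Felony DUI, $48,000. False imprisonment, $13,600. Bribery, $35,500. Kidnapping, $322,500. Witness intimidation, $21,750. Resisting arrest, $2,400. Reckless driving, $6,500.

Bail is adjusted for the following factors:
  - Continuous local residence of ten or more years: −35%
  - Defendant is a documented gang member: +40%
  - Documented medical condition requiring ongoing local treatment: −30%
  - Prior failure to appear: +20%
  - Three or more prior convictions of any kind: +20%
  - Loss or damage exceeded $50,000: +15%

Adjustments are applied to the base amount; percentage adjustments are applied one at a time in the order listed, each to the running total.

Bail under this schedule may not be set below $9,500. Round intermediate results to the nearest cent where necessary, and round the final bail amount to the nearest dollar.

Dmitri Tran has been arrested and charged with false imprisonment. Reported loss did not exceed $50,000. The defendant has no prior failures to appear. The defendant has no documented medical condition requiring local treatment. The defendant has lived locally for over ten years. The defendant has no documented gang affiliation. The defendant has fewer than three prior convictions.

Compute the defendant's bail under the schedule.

$9,500

Base amounts from the schedule: false imprisonment $13,600.
Single charge. Combined base = $13,600.
Continuous local residence of ten or more years (−35%): $13,600 × 0.65 = $8,840.
Result $8,840 is below the minimum of $9,500; bail is set at the minimum $9,500.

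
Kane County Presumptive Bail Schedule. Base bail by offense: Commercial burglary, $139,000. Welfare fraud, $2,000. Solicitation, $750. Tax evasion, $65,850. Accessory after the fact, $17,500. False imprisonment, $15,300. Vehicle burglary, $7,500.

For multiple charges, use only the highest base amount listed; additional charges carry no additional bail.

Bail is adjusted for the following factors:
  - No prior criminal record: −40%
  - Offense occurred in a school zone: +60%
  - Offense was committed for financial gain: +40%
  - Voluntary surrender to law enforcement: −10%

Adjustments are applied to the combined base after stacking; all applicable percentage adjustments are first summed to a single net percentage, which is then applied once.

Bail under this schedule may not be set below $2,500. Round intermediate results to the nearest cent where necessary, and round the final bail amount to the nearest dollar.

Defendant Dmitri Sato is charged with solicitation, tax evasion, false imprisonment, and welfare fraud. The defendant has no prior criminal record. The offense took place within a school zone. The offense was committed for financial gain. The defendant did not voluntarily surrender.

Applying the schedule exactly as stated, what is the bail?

Base amounts from the schedule: solicitation $750; tax evasion $65,850; false imprisonment $15,300; welfare fraud $2,000.
Stacking rule: use the highest base only. Highest is tax evasion at $65,850. Combined base = $65,850.
Net percentage adjustment: −40% +60% +40% = +60%. $65,850 × 1.6 = $105,360.
$105,360 is at or above the $2,500 minimum.

$105,360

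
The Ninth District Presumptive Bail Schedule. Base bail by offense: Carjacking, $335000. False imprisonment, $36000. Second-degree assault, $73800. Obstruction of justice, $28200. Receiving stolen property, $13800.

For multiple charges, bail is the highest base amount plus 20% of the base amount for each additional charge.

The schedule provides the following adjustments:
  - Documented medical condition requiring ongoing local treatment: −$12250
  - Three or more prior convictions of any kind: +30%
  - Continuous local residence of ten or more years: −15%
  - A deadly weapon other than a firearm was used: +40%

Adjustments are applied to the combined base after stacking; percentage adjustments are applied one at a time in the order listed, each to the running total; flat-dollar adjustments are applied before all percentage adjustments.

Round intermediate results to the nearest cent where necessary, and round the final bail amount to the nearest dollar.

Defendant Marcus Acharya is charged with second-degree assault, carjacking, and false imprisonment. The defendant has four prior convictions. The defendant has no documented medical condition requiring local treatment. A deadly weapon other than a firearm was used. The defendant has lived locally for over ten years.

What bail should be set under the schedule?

$552217

Base amounts from the schedule: second-degree assault $73800; carjacking $335000; false imprisonment $36000.
Stacking rule: highest base plus 20% of each additional charge. Highest is carjacking at $335000. Additional: $73800 × 20% = $14760; $36000 × 20% = $7200. Combined base = $335000 + $21960 = $356960.
Three or more prior convictions of any kind (+30%): $356960 × 1.3 = $464048.
Continuous local residence of ten or more years (−15%): $464048 × 0.85 = $394440.80.
A deadly weapon other than a firearm was used (+40%): $394440.80 × 1.4 = $552217.12.
Rounded to the nearest dollar: $552217.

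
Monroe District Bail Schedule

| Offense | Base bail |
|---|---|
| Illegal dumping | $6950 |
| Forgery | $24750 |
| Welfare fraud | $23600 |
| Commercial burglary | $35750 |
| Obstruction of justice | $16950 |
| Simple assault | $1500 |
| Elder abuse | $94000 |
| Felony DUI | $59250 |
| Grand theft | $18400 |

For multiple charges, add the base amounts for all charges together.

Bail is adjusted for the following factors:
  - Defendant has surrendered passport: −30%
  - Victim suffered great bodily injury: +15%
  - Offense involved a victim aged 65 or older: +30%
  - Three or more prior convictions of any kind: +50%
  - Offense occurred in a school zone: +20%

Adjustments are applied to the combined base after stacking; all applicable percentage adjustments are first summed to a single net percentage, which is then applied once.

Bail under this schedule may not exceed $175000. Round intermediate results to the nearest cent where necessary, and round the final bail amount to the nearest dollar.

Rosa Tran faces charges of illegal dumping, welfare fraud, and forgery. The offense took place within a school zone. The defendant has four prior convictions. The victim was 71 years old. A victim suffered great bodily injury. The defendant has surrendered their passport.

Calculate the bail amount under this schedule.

$102305

Base amounts from the schedule: illegal dumping $6950; welfare fraud $23600; forgery $24750.
Stacking rule: sum of all bases. $6950 + $23600 + $24750 = $55300.
Net percentage adjustment: −30% +15% +30% +50% +20% = +85%. $55300 × 1.85 = $102305.
$102305 is within the $175000 maximum.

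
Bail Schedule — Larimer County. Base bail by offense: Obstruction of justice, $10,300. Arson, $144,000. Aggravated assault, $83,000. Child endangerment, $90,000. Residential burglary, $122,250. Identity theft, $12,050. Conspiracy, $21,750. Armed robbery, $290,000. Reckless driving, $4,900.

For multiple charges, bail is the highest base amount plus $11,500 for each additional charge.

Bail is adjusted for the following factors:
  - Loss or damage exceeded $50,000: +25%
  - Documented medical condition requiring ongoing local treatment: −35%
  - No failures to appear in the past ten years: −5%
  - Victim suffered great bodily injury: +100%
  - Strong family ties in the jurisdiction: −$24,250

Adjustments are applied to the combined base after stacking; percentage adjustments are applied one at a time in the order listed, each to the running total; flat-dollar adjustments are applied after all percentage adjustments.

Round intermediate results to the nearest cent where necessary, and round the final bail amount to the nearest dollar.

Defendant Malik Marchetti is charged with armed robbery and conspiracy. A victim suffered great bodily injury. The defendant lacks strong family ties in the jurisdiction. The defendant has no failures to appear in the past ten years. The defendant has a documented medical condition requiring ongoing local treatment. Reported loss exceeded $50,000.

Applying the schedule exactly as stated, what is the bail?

Base amounts from the schedule: armed robbery $290,000; conspiracy $21,750.
Stacking rule: highest base plus $11,500 per additional charge. Highest is armed robbery at $290,000; 1 additional charge → +$11,500. Combined base = $301,500.
Loss or damage exceeded $50,000 (+25%): $301,500 × 1.25 = $376,875.
Documented medical condition requiring ongoing local treatment (−35%): $376,875 × 0.65 = $244,968.75.
No failures to appear in the past ten years (−5%): $244,968.75 × 0.95 = $232,720.31.
Victim suffered great bodily injury (+100%): $232,720.31 × 2 = $465,440.62.
Rounded to the nearest dollar: $465,441.

$465,441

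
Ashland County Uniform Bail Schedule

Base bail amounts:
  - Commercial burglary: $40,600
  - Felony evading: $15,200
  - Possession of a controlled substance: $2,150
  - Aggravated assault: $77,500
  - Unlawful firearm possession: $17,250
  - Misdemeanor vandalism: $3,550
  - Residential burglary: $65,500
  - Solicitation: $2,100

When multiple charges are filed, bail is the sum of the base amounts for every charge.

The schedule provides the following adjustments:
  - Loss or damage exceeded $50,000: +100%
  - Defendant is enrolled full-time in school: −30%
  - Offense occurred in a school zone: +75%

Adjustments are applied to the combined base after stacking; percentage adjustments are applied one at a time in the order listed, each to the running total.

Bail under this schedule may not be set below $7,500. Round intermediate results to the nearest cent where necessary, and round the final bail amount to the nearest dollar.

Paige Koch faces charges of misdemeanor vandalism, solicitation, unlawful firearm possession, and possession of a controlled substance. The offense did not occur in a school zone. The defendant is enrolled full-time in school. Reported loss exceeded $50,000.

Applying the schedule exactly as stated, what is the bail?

Base amounts from the schedule: misdemeanor vandalism $3,550; solicitation $2,100; unlawful firearm possession $17,250; possession of a controlled substance $2,150.
Stacking rule: sum of all bases. $3,550 + $2,100 + $17,250 + $2,150 = $25,050.
Loss or damage exceeded $50,000 (+100%): $25,050 × 2 = $50,100.
Defendant is enrolled full-time in school (−30%): $50,100 × 0.7 = $35,070.
$35,070 is at or above the $7,500 minimum.

$35,070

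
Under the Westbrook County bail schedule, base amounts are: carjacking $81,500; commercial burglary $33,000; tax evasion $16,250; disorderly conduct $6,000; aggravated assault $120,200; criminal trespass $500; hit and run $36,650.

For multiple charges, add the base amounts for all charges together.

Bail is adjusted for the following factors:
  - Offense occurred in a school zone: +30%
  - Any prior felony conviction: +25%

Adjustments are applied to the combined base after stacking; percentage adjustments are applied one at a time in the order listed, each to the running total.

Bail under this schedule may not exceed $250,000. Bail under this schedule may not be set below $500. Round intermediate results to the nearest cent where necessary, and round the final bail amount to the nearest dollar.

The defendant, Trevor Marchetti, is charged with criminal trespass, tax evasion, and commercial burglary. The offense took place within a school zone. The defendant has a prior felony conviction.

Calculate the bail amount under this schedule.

$80,844

Base amounts from the schedule: criminal trespass $500; tax evasion $16,250; commercial burglary $33,000.
Stacking rule: sum of all bases. $500 + $16,250 + $33,000 = $49,750.
Offense occurred in a school zone (+30%): $49,750 × 1.3 = $64,675.
Any prior felony conviction (+25%): $64,675 × 1.25 = $80,843.75.
$80,843.75 is within the $250,000 maximum.
$80,843.75 is at or above the $500 minimum.
Rounded to the nearest dollar: $80,844.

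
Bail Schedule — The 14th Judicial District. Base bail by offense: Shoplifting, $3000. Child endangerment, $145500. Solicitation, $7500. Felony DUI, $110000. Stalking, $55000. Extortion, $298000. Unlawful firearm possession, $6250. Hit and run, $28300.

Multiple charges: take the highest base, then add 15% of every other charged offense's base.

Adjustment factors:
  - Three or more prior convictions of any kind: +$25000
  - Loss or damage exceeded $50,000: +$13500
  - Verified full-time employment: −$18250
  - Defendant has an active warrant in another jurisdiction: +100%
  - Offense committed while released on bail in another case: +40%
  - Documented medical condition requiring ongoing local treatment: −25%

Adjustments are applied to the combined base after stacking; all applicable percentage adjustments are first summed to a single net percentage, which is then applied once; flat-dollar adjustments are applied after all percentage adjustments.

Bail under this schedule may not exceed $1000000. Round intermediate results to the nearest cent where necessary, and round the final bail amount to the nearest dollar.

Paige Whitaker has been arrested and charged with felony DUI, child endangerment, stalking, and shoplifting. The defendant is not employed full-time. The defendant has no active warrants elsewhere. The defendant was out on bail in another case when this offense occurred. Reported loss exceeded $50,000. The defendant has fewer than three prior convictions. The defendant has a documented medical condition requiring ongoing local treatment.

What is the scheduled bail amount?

Base amounts from the schedule: felony DUI $110000; child endangerment $145500; stalking $55000; shoplifting $3000.
Stacking rule: highest base plus 15% of each additional charge. Highest is child endangerment at $145500. Additional: $110000 × 15% = $16500; $55000 × 15% = $8250; $3000 × 15% = $450. Combined base = $145500 + $25200 = $170700.
Net percentage adjustment: +40% −25% = +15%. $170700 × 1.15 = $196305.
Loss or damage exceeded $50,000 (+$13500 flat): $196305 + $13500 = $209805.
$209805 is within the $1000000 maximum.

$209805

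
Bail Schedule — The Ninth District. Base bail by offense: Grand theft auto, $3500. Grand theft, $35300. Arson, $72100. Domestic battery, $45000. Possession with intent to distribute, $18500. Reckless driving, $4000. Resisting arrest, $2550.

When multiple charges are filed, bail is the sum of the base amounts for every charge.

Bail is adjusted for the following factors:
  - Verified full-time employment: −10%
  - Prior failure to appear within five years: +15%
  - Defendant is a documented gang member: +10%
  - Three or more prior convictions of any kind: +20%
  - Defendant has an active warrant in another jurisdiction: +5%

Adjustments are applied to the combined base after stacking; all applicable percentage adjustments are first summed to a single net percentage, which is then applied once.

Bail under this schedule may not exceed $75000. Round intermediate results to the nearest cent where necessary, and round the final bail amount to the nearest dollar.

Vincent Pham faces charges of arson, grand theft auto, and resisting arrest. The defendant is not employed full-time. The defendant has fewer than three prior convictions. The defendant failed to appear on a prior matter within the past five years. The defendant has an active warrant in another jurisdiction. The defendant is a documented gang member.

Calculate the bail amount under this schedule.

$75000

Base amounts from the schedule: arson $72100; grand theft auto $3500; resisting arrest $2550.
Stacking rule: sum of all bases. $72100 + $3500 + $2550 = $78150.
Net percentage adjustment: +15% +10% +5% = +30%. $78150 × 1.3 = $101595.
Result $101595 exceeds the maximum of $75000; bail is capped at $75000.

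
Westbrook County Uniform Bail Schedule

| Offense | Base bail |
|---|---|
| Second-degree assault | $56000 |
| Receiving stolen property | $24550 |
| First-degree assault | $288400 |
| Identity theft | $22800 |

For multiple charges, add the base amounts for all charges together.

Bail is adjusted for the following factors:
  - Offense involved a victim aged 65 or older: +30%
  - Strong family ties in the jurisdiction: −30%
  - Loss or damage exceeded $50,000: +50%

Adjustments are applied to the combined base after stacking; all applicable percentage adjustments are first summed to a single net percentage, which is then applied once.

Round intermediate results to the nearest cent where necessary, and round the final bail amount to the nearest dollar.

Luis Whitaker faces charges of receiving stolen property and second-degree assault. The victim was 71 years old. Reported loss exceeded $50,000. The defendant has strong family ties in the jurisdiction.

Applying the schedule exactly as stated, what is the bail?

Base amounts from the schedule: receiving stolen property $24550; second-degree assault $56000.
Stacking rule: sum of all bases. $24550 + $56000 = $80550.
Net percentage adjustment: +30% −30% +50% = +50%. $80550 × 1.5 = $120825.

$120825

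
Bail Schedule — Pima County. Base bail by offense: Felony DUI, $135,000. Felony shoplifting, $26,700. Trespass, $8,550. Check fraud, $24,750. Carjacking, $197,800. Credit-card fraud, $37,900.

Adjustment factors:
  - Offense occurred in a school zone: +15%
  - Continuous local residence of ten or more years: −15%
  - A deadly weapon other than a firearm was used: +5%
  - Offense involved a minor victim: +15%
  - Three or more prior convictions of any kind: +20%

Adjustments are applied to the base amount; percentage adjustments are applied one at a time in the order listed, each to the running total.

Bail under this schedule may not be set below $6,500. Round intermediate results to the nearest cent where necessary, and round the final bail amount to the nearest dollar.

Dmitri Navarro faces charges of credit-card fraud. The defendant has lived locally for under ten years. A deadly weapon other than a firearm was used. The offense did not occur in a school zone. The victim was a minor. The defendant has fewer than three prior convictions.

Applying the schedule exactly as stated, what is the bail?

Base amounts from the schedule: credit-card fraud $37,900.
Single charge. Combined base = $37,900.
A deadly weapon other than a firearm was used (+5%): $37,900 × 1.05 = $39,795.
Offense involved a minor victim (+15%): $39,795 × 1.15 = $45,764.25.
$45,764.25 is at or above the $6,500 minimum.
Rounded to the nearest dollar: $45,764.

$45,764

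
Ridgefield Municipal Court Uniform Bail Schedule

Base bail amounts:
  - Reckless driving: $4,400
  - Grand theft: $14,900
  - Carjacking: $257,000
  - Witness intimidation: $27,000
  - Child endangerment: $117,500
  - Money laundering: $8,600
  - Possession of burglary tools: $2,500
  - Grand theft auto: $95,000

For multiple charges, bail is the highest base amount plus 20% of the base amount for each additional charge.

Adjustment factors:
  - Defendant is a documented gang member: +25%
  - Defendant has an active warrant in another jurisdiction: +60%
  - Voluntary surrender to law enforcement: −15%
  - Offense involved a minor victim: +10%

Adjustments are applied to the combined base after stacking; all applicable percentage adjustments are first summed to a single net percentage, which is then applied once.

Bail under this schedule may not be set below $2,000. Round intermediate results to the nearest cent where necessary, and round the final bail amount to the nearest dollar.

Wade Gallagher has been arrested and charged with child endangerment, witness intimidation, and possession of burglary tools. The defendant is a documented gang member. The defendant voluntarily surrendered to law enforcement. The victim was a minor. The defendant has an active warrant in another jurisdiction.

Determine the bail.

Base amounts from the schedule: child endangerment $117,500; witness intimidation $27,000; possession of burglary tools $2,500.
Stacking rule: highest base plus 20% of each additional charge. Highest is child endangerment at $117,500. Additional: $27,000 × 20% = $5,400; $2,500 × 20% = $500. Combined base = $117,500 + $5,900 = $123,400.
Net percentage adjustment: +25% +60% −15% +10% = +80%. $123,400 × 1.8 = $222,120.
$222,120 is at or above the $2,000 minimum.

$222,120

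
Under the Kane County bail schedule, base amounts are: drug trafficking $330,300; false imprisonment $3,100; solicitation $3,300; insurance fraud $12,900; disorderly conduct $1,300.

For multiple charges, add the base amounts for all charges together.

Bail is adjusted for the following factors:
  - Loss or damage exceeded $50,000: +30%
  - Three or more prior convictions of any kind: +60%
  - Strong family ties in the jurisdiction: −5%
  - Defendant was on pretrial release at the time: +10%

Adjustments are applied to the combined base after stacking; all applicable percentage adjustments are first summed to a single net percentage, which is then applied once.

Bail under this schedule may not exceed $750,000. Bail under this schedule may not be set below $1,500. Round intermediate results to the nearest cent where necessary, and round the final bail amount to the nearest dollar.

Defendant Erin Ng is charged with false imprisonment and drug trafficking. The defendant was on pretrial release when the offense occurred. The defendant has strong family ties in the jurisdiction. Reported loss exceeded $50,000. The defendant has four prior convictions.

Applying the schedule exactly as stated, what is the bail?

$650,130

Base amounts from the schedule: false imprisonment $3,100; drug trafficking $330,300.
Stacking rule: sum of all bases. $3,100 + $330,300 = $333,400.
Net percentage adjustment: +30% +60% −5% +10% = +95%. $333,400 × 1.95 = $650,130.
$650,130 is within the $750,000 maximum.
$650,130 is at or above the $1,500 minimum.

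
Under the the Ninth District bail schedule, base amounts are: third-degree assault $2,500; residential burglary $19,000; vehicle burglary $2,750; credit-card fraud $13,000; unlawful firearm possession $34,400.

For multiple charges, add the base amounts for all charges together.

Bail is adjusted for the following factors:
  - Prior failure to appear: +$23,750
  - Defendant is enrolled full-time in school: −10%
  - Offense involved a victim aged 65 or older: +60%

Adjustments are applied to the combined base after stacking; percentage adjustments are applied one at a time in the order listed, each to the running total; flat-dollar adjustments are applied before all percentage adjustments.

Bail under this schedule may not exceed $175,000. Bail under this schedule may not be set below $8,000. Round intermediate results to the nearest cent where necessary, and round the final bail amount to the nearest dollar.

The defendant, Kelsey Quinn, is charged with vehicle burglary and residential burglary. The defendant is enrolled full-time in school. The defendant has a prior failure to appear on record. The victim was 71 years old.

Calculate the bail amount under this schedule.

Base amounts from the schedule: vehicle burglary $2,750; residential burglary $19,000.
Stacking rule: sum of all bases. $2,750 + $19,000 = $21,750.
Prior failure to appear (+$23,750 flat): $21,750 + $23,750 = $45,500.
Defendant is enrolled full-time in school (−10%): $45,500 × 0.9 = $40,950.
Offense involved a victim aged 65 or older (+60%): $40,950 × 1.6 = $65,520.
$65,520 is within the $175,000 maximum.
$65,520 is at or above the $8,000 minimum.

$65,520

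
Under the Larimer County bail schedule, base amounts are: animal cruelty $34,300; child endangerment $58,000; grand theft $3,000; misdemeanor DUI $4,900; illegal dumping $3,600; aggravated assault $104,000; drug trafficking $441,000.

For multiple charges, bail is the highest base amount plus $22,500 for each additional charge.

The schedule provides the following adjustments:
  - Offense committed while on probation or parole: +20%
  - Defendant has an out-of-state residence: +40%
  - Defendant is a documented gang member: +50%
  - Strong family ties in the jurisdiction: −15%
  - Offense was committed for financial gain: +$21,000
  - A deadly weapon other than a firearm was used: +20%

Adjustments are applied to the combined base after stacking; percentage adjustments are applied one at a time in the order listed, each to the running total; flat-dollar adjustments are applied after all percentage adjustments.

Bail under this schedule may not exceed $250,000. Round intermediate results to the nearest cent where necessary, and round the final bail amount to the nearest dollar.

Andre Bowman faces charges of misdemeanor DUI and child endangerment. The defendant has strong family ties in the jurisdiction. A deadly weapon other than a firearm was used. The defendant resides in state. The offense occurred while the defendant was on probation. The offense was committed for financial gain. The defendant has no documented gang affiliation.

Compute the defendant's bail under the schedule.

Base amounts from the schedule: misdemeanor DUI $4,900; child endangerment $58,000.
Stacking rule: highest base plus $22,500 per additional charge. Highest is child endangerment at $58,000; 1 additional charge → +$22,500. Combined base = $80,500.
Offense committed while on probation or parole (+20%): $80,500 × 1.2 = $96,600.
Strong family ties in the jurisdiction (−15%): $96,600 × 0.85 = $82,110.
A deadly weapon other than a firearm was used (+20%): $82,110 × 1.2 = $98,532.
Offense was committed for financial gain (+$21,000 flat): $98,532 + $21,000 = $119,532.
$119,532 is within the $250,000 maximum.

$119,532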